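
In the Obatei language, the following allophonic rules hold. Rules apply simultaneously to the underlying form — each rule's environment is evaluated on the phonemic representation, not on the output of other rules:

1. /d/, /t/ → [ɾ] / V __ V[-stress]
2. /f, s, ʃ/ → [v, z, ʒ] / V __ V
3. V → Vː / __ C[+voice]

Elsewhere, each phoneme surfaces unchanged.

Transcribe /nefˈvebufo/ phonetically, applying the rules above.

[nefˈveːbuvo]

/n/ stays [n].
/e/ — between /n/ and /f/; rule 3 does not apply here → [e].
/f/ — between /e/ and /v/; rule 2 does not apply here → [f].
/v/ — not in any rule's target class → [v].
/e/ (between /v/ and /b/): before a voiced consonant, so rule 3 applies → [eː].
/b/ (between /e/ and /u/) is unaffected → [b].
/u/ (between /b/ and /f/) fails the environment for rule 3, so it stays [u].
Rule 2 applies to /f/ (between /u/ and /o/: between two vowels) → [v].
/o/ (word-final): rule 3 targets it, but not before a voiced consonant → unchanged [o].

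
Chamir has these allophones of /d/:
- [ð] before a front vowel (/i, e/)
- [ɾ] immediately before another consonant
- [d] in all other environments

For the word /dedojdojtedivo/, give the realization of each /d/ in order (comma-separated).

Occurrence 1 (position 1): before a front vowel (/i, e/) → [ð].
Occurrence 2 (position 3): no conditioning environment matches → elsewhere allophone [d].
Occurrence 3 (position 6): no conditioning environment matches → elsewhere allophone [d].
Occurrence 4 (position 11): before a front vowel (/i, e/) → [ð].

[ð], [d], [d], [ð]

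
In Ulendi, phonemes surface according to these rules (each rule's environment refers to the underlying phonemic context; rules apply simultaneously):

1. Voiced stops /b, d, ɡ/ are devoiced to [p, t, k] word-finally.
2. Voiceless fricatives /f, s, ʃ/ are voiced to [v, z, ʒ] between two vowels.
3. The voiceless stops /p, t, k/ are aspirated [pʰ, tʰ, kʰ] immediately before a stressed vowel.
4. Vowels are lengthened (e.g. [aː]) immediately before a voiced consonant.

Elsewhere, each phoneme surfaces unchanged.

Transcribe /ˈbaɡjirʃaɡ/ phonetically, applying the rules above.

[ˈbaːɡjiːrʃaːk]

/b/ (word-initial): rule 1 targets it, but not word-finally → unchanged [b].
/a/ (between /b/ and /ɡ/) occurs before a voiced consonant → [aː] by rule 4.
/ɡ/ — between /a/ and /j/; rule 1 does not apply here → [ɡ].
/j/ (between /ɡ/ and /i/) is unaffected → [j].
/i/ (between /j/ and /r/) occurs before a voiced consonant → [iː] by rule 4.
/r/ (between /i/ and /ʃ/) is unaffected → [r].
/ʃ/ (between /r/ and /a/) fails the environment for rule 2, so it stays [ʃ].
Rule 4 applies to /a/ (between /ʃ/ and /ɡ/: before a voiced consonant) → [aː].
Rule 1 applies to /ɡ/ (word-final: word-finally) → [k].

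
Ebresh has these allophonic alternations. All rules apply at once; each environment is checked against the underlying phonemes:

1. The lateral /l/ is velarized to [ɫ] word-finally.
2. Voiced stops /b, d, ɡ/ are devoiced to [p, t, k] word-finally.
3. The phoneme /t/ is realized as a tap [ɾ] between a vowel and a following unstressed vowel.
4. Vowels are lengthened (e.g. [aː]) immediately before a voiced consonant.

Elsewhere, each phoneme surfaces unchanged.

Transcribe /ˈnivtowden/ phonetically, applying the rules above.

/n/ stays [n].
/i/ (between /n/ and /v/): before a voiced consonant, so rule 4 applies → [iː].
/v/ (between /i/ and /t/) is unaffected → [v].
/t/ — between /v/ and /o/; rule 3 does not apply here → [t].
/o/ (between /t/ and /w/) occurs before a voiced consonant → [oː] by rule 4.
/w/ — not in any rule's target class → [w].
/d/ (between /w/ and /e/) fails the environment for rule 2, so it stays [d].
Rule 4 applies to /e/ (between /d/ and /n/: before a voiced consonant) → [eː].
/n/ (word-final) is unaffected → [n].

[ˈniːvtoːwdeːn]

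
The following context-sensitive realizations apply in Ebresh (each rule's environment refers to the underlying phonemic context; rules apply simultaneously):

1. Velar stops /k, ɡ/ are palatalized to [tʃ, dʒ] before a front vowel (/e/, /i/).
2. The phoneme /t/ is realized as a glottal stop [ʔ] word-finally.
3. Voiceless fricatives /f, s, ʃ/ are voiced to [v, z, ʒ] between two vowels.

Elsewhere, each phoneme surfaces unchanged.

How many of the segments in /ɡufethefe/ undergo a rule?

Segments that undergo a rule: /f/ → [v] (rule 3); /f/ → [v] (rule 3).
All other segments surface unchanged.

2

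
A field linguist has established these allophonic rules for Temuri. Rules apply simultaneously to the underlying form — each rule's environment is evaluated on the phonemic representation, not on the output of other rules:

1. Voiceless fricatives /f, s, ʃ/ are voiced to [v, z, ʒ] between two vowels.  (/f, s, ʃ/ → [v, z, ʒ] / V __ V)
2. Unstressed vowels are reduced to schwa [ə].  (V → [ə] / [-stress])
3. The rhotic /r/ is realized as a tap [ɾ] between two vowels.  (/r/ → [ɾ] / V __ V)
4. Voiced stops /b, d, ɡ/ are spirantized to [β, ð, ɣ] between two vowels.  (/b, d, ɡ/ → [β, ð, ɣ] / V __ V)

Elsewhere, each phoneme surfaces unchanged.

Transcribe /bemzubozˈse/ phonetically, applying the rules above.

/b/ (word-initial): rule 4 targets it, but not between two vowels → unchanged [b].
/e/ — between /b/ and /m/, in an unstressed syllable — surfaces as [ə] (rule 2).
/m/ — not in any rule's target class → [m].
/z/ — not in any rule's target class → [z].
/u/ (between /z/ and /b/): in an unstressed syllable, so rule 2 applies → [ə].
/b/ — between /u/ and /o/, between two vowels — surfaces as [β] (rule 4).
/o/ (between /b/ and /z/) occurs in an unstressed syllable → [ə] by rule 2.
/z/ (between /o/ and /s/): no rule targets it → [z].
/s/ — between /z/ and /e/; rule 1 does not apply here → [s].
/e/ (word-final) is in the target of rule 2 but the environment (in an unstressed syllable) is not met → [e].

[bəmzəβəzˈse]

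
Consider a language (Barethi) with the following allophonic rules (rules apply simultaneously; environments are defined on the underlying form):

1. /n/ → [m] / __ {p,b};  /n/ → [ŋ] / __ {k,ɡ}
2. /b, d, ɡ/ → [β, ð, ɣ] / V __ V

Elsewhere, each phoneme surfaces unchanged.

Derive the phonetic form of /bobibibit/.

/b/ (word-initial) fails the environment for rule 2, so it stays [b].
/b/ (between /o/ and /i/) occurs between two vowels → [β] by rule 2.
/b/ (between /i/ and /i/): between two vowels, so rule 2 applies → [β].
/b/ — between /i/ and /i/, between two vowels — surfaces as [β] (rule 2).

[boβiβiβit]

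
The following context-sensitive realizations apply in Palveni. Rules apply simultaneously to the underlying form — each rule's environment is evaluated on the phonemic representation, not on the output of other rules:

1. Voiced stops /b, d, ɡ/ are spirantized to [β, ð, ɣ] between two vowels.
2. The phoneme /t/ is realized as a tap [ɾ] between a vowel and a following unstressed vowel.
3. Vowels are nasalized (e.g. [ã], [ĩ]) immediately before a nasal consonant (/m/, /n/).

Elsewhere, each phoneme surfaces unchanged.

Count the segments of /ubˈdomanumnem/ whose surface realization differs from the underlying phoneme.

Segments that undergo a rule: /o/ → [õ] (rule 3); /a/ → [ã] (rule 3); /u/ → [ũ] (rule 3); /e/ → [ẽ] (rule 3).
All other segments surface unchanged.

4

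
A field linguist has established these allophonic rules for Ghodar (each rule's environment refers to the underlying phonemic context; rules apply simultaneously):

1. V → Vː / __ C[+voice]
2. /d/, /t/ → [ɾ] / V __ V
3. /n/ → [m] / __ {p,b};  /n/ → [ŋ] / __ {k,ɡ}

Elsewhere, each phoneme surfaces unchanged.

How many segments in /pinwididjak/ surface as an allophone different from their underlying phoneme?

Segments that undergo a rule: /i/ → [iː] (rule 1); /i/ → [iː] (rule 1); /d/ → [ɾ] (rule 2); /i/ → [iː] (rule 1).
All other segments surface unchanged.

4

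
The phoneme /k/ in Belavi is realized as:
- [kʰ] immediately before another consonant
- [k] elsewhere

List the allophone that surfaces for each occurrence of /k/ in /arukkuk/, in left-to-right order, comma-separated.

Occurrence 1 (position 4): immediately before another consonant → [kʰ].
Occurrence 2 (position 5): no conditioning environment matches → elsewhere allophone [k].
Occurrence 3 (position 7): no conditioning environment matches → elsewhere allophone [k].

[kʰ], [k], [k]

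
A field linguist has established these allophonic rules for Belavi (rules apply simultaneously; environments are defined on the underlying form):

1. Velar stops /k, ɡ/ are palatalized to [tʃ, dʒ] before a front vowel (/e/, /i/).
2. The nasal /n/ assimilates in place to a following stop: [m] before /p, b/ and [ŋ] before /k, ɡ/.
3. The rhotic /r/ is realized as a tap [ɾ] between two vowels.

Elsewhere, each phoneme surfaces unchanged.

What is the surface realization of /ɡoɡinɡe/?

[ɡodʒiŋdʒe]

/ɡ/ — word-initial; rule 1 does not apply here → [ɡ].
/o/ (between /ɡ/ and /ɡ/): no rule targets it → [o].
/ɡ/ meets the environment for rule 1 (before a front vowel) → [dʒ].
/i/ stays [i].
/n/ (between /i/ and /ɡ/) occurs before a labial or velar stop → [ŋ] by rule 2.
/ɡ/ (between /n/ and /e/) occurs before a front vowel → [dʒ] by rule 1.
/e/ (word-final): no rule targets it → [e].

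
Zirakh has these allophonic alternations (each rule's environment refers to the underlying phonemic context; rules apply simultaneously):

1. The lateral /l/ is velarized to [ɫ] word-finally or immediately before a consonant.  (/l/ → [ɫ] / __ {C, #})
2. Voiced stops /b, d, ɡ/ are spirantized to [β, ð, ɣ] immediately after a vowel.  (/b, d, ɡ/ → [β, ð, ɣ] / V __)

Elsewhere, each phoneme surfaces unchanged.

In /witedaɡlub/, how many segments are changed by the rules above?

3

Segments that undergo a rule: /d/ → [ð] (rule 2); /ɡ/ → [ɣ] (rule 2); /b/ → [β] (rule 2).
All other segments surface unchanged.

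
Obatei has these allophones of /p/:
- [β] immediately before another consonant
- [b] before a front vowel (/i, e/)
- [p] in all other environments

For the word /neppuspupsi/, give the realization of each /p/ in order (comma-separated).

Occurrence 1 (position 3): immediately before another consonant → [β].
Occurrence 2 (position 4): no conditioning environment matches → elsewhere allophone [p].
Occurrence 3 (position 7): no conditioning environment matches → elsewhere allophone [p].
Occurrence 4 (position 9): immediately before another consonant → [β].

[β], [p], [p], [β]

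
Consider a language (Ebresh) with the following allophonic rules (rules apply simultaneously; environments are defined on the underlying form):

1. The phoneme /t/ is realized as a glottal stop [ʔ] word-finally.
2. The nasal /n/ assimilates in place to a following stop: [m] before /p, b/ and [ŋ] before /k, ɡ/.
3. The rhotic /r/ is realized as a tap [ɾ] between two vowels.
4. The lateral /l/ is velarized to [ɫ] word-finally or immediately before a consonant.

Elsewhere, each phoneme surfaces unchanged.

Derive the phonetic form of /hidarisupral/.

[hidaɾisupraɫ]

/r/ — between /a/ and /i/, between two vowels — surfaces as [ɾ] (rule 3).
/r/ (between /p/ and /a/): rule 3 targets it, but not between two vowels → unchanged [r].
/l/ meets the environment for rule 4 (word-finally or immediately before a consonant) → [ɫ].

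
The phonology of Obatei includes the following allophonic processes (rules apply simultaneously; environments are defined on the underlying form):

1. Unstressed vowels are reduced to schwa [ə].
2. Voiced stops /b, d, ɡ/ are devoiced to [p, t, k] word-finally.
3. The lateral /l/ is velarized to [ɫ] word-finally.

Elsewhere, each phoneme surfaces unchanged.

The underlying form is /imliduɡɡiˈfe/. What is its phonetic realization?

Rule 1 applies to /i/ (word-initial: in an unstressed syllable) → [ə].
/l/ (between /m/ and /i/): rule 3 targets it, but not word-finally → unchanged [l].
/i/ meets the environment for rule 1 (in an unstressed syllable) → [ə].
/d/ (between /i/ and /u/) is in the target of rule 2 but the environment (word-finally) is not met → [d].
/u/ (between /d/ and /ɡ/): in an unstressed syllable, so rule 1 applies → [ə].
/ɡ/ (between /u/ and /ɡ/): rule 2 targets it, but not word-finally → unchanged [ɡ].
/ɡ/ (between /ɡ/ and /i/): rule 2 targets it, but not word-finally → unchanged [ɡ].
Rule 1 applies to /i/ (between /ɡ/ and /f/: in an unstressed syllable) → [ə].
/e/ (word-final) fails the environment for rule 1, so it stays [e].

[əmlədəɡɡəˈfe]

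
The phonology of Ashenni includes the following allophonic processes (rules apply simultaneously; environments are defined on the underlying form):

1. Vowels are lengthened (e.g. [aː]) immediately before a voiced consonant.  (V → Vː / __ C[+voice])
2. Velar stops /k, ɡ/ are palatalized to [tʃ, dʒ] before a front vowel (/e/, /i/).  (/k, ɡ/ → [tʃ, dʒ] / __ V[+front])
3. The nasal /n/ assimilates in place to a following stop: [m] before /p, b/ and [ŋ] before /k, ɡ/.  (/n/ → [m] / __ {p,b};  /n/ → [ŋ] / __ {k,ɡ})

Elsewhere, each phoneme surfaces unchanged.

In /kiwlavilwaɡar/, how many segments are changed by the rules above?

Segments that undergo a rule: /k/ → [tʃ] (rule 2); /i/ → [iː] (rule 1); /a/ → [aː] (rule 1); /i/ → [iː] (rule 1); /a/ → [aː] (rule 1); /a/ → [aː] (rule 1).
All other segments surface unchanged.

6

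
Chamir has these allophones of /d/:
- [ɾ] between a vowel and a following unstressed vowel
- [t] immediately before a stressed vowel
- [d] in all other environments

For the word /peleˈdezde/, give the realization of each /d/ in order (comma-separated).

Occurrence 1 (position 5): immediately before a stressed vowel → [t].
Occurrence 2 (position 8): no conditioning environment matches → elsewhere allophone [d].

[t], [d]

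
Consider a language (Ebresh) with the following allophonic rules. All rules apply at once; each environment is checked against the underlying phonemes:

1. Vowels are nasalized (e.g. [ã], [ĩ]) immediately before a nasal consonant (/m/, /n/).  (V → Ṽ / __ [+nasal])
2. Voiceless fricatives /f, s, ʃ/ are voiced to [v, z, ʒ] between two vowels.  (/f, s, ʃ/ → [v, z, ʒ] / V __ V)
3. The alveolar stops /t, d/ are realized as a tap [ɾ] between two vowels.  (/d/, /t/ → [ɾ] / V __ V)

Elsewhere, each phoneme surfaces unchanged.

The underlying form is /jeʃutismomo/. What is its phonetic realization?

[jeʒuɾismõmo]

/j/ (word-initial): no rule targets it → [j].
/e/ — between /j/ and /ʃ/; rule 1 does not apply here → [e].
/ʃ/ (between /e/ and /u/) occurs between two vowels → [ʒ] by rule 2.
/u/ (between /ʃ/ and /t/) is in the target of rule 1 but the environment (before a nasal consonant) is not met → [u].
/t/ meets the environment for rule 3 (between two vowels) → [ɾ].
/i/ (between /t/ and /s/) is in the target of rule 1 but the environment (before a nasal consonant) is not met → [i].
/s/ — between /i/ and /m/; rule 2 does not apply here → [s].
/m/ stays [m].
Rule 1 applies to /o/ (between /m/ and /m/: before a nasal consonant) → [õ].
/m/ — not in any rule's target class → [m].
/o/ — word-final; rule 1 does not apply here → [o].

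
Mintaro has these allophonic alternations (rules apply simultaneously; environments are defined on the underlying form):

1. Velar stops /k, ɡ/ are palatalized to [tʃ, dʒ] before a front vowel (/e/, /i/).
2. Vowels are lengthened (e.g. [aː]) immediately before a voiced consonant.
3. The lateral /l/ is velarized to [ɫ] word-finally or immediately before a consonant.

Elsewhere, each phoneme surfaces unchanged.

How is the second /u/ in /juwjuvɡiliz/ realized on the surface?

Rule 2 applies to /u/ (between /j/ and /v/: before a voiced consonant) → [uː].

[uː]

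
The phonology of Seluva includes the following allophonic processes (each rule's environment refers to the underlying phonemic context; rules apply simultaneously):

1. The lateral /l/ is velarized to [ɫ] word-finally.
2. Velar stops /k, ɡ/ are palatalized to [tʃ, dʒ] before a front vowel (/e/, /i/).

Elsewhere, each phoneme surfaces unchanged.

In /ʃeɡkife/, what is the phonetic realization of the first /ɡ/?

/ɡ/ (between /e/ and /k/) fails the environment for rule 2, so it stays [ɡ].

[ɡ]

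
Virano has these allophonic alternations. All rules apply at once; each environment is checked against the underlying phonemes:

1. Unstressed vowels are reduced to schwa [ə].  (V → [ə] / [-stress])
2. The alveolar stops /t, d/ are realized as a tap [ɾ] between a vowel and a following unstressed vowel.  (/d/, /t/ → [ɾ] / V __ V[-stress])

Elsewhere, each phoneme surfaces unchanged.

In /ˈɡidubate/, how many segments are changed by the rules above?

5

Segments that undergo a rule: /d/ → [ɾ] (rule 2); /u/ → [ə] (rule 1); /a/ → [ə] (rule 1); /t/ → [ɾ] (rule 2); /e/ → [ə] (rule 1).
All other segments surface unchanged.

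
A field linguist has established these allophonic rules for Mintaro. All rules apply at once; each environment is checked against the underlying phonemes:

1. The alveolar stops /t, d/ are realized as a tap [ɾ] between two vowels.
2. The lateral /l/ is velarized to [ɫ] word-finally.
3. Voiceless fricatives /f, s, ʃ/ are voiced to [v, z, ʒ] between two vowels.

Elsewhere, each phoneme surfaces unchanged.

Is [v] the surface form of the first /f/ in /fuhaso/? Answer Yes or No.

/f/ — word-initial; rule 3 does not apply here → [f].
The actual realization is [f], not [v].

No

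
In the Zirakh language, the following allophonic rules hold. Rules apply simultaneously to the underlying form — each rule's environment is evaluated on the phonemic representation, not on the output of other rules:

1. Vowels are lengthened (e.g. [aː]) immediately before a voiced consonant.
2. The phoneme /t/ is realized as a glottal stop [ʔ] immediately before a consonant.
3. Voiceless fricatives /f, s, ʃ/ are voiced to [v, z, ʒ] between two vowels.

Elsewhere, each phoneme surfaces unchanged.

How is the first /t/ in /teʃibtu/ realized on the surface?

[t]

/t/ (word-initial): rule 2 targets it, but not immediately before a consonant → unchanged [t].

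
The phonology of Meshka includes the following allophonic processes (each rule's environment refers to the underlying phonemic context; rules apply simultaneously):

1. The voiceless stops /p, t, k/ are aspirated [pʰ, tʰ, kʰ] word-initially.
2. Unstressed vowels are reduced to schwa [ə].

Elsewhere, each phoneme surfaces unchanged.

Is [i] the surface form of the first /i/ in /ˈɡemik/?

/i/ (between /m/ and /k/): in an unstressed syllable, so rule 2 applies → [ə].
The actual realization is [ə], not [i].

No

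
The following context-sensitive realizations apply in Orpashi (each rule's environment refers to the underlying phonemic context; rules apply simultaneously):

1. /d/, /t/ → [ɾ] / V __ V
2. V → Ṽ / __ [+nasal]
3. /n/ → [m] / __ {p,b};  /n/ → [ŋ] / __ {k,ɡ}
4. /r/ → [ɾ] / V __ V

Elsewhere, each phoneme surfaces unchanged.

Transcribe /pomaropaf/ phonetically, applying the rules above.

[põmaɾopaf]

/o/ — between /p/ and /m/, before a nasal consonant — surfaces as [õ] (rule 2).
/a/ (between /m/ and /r/): rule 2 targets it, but not before a nasal consonant → unchanged [a].
/r/ (between /a/ and /o/) occurs between two vowels → [ɾ] by rule 4.
/o/ (between /r/ and /p/): rule 2 targets it, but not before a nasal consonant → unchanged [o].
/a/ — between /p/ and /f/; rule 2 does not apply here → [a].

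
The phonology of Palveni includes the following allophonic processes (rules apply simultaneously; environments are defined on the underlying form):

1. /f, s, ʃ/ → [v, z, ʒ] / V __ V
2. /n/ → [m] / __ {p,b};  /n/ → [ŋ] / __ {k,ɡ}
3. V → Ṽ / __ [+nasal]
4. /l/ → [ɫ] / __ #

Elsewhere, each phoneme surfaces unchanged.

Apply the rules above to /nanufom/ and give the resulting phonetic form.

/n/ — word-initial; rule 2 does not apply here → [n].
/a/ (between /n/ and /n/) occurs before a nasal consonant → [ã] by rule 3.
/n/ (between /a/ and /u/) fails the environment for rule 2, so it stays [n].
/u/ (between /n/ and /f/): rule 3 targets it, but not before a nasal consonant → unchanged [u].
/f/ — between /u/ and /o/, between two vowels — surfaces as [v] (rule 1).
/o/ — between /f/ and /m/, before a nasal consonant — surfaces as [õ] (rule 3).
/m/ stays [m].

[nãnuvõm]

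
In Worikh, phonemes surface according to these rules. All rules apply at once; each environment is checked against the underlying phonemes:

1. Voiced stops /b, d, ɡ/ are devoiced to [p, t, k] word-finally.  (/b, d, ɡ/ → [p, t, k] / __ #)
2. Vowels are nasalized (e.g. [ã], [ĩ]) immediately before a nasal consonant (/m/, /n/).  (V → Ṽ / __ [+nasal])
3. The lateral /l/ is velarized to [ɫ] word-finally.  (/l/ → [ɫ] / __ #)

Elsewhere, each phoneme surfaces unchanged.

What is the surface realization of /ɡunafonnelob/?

/ɡ/ (word-initial) fails the environment for rule 1, so it stays [ɡ].
/u/ (between /ɡ/ and /n/) occurs before a nasal consonant → [ũ] by rule 2.
/n/ (between /u/ and /a/): no rule targets it → [n].
/a/ (between /n/ and /f/) fails the environment for rule 2, so it stays [a].
/f/ — not in any rule's target class → [f].
/o/ meets the environment for rule 2 (before a nasal consonant) → [õ].
/n/ — not in any rule's target class → [n].
/n/ (between /n/ and /e/): no rule targets it → [n].
/e/ (between /n/ and /l/) is in the target of rule 2 but the environment (before a nasal consonant) is not met → [e].
/l/ — between /e/ and /o/; rule 3 does not apply here → [l].
/o/ (between /l/ and /b/) fails the environment for rule 2, so it stays [o].
/b/ (word-final): word-finally, so rule 1 applies → [p].

[ɡũnafõnnelop]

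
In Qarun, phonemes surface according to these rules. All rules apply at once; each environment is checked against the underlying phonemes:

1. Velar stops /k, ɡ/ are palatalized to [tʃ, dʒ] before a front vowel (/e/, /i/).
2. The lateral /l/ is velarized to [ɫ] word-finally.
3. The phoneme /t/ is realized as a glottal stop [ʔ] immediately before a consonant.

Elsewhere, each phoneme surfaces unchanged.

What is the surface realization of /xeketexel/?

/x/ stays [x].
/e/ (between /x/ and /k/) is unaffected → [e].
/k/ — between /e/ and /e/, before a front vowel — surfaces as [tʃ] (rule 1).
/e/ (between /k/ and /t/) is unaffected → [e].
/t/ (between /e/ and /e/): rule 3 targets it, but not immediately before a consonant → unchanged [t].
/e/ — not in any rule's target class → [e].
/x/ stays [x].
/e/ (between /x/ and /l/): no rule targets it → [e].
/l/ (word-final) occurs word-finally → [ɫ] by rule 2.

[xetʃetexeɫ]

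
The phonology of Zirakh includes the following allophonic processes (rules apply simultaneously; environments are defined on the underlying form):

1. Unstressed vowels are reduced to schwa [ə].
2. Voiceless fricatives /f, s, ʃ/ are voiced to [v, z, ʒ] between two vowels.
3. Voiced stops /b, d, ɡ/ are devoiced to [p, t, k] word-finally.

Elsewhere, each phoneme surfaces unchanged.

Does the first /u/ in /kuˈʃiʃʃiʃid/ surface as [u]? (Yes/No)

No

Rule 1 applies to /u/ (between /k/ and /ʃ/: in an unstressed syllable) → [ə].
The actual realization is [ə], not [u].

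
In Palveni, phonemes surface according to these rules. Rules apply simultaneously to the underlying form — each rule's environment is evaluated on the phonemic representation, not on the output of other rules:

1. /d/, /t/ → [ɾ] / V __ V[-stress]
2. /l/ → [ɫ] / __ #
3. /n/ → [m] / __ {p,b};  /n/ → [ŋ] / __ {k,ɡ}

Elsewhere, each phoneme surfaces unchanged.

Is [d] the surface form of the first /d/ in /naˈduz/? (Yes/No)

Yes

/d/ (between /a/ and /u/) fails the environment for rule 1, so it stays [d].
The actual realization is [d], which matches [d].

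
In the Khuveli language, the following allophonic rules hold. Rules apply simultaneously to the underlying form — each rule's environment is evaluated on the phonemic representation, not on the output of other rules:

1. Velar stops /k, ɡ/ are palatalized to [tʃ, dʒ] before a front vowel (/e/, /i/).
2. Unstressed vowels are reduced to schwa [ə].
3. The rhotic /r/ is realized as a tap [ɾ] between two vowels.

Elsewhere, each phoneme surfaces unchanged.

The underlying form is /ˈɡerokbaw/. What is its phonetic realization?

/ɡ/ meets the environment for rule 1 (before a front vowel) → [dʒ].
/e/ (between /ɡ/ and /r/) fails the environment for rule 2, so it stays [e].
/r/ (between /e/ and /o/) occurs between two vowels → [ɾ] by rule 3.
/o/ meets the environment for rule 2 (in an unstressed syllable) → [ə].
/k/ (between /o/ and /b/) is in the target of rule 1 but the environment (before a front vowel) is not met → [k].
/b/ (between /k/ and /a/) is unaffected → [b].
/a/ (between /b/ and /w/) occurs in an unstressed syllable → [ə] by rule 2.
/w/ (word-final) is unaffected → [w].

[ˈdʒeɾəkbəw]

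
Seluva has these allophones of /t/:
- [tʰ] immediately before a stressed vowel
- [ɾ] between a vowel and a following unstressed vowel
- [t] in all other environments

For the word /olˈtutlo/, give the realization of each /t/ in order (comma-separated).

[tʰ], [t]

Occurrence 1 (position 3): immediately before a stressed vowel → [tʰ].
Occurrence 2 (position 5): no conditioning environment matches → elsewhere allophone [t].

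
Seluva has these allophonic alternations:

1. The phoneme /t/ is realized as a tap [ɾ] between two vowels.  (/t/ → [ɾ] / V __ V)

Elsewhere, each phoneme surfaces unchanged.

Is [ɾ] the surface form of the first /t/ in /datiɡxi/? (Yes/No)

Yes

/t/ meets the environment for rule 1 (between two vowels) → [ɾ].
The actual realization is [ɾ], which matches [ɾ].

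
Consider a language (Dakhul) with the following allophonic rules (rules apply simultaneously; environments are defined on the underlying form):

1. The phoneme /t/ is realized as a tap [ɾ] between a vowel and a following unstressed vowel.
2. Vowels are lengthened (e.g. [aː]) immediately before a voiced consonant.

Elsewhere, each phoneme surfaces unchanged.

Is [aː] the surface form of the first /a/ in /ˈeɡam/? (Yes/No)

Yes

/a/ — between /ɡ/ and /m/, before a voiced consonant — surfaces as [aː] (rule 2).
The actual realization is [aː], which matches [aː].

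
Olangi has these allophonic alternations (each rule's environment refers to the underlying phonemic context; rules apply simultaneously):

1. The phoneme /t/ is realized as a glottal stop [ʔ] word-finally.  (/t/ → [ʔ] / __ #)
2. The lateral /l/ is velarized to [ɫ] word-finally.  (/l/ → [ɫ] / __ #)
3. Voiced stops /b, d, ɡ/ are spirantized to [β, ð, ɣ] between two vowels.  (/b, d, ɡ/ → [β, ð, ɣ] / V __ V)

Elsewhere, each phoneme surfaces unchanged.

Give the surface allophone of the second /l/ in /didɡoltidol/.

/l/ (word-final) occurs word-finally → [ɫ] by rule 2.

[ɫ]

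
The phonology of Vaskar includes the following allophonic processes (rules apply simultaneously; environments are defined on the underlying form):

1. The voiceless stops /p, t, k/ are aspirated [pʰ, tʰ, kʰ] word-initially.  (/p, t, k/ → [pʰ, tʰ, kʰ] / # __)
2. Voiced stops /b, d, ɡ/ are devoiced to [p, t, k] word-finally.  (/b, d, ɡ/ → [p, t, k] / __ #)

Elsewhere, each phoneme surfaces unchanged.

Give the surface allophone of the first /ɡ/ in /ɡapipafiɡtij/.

/ɡ/ (word-initial): rule 2 targets it, but not word-finally → unchanged [ɡ].

[ɡ]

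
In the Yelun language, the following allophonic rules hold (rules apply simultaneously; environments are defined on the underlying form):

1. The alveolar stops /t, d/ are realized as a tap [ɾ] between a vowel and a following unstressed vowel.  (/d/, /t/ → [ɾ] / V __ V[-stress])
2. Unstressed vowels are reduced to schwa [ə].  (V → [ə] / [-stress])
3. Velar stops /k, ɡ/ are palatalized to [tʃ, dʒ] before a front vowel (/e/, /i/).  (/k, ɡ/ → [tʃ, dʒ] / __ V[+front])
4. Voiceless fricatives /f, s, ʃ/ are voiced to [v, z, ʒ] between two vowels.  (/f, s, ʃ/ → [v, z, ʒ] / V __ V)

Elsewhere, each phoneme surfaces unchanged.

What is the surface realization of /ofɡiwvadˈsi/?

Rule 2 applies to /o/ (word-initial: in an unstressed syllable) → [ə].
/f/ (between /o/ and /ɡ/): rule 4 targets it, but not between two vowels → unchanged [f].
/ɡ/ meets the environment for rule 3 (before a front vowel) → [dʒ].
Rule 2 applies to /i/ (between /ɡ/ and /w/: in an unstressed syllable) → [ə].
/w/ stays [w].
/v/ (between /w/ and /a/): no rule targets it → [v].
/a/ (between /v/ and /d/) occurs in an unstressed syllable → [ə] by rule 2.
/d/ (between /a/ and /s/): rule 1 targets it, but not between a vowel and a following unstressed vowel → unchanged [d].
/s/ (between /d/ and /i/) is in the target of rule 4 but the environment (between two vowels) is not met → [s].
/i/ (word-final) is in the target of rule 2 but the environment (in an unstressed syllable) is not met → [i].

[əfdʒəwvədˈsi]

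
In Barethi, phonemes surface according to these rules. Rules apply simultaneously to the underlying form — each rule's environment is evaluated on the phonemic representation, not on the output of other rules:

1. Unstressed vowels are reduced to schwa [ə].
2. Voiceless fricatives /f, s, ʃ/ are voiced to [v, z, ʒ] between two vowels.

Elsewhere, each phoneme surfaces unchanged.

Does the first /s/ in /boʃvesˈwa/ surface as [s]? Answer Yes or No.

Yes

/s/ (between /e/ and /w/) fails the environment for rule 2, so it stays [s].
The actual realization is [s], which matches [s].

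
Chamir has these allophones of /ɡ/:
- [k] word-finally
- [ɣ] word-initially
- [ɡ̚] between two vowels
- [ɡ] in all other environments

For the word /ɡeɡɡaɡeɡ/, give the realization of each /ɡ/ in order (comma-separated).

[ɣ], [ɡ], [ɡ], [ɡ̚], [k]

Occurrence 1 (position 1): word-initially → [ɣ].
Occurrence 2 (position 3): no conditioning environment matches → elsewhere allophone [ɡ].
Occurrence 3 (position 4): no conditioning environment matches → elsewhere allophone [ɡ].
Occurrence 4 (position 6): between two vowels → [ɡ̚].
Occurrence 5 (position 8): word-finally → [k].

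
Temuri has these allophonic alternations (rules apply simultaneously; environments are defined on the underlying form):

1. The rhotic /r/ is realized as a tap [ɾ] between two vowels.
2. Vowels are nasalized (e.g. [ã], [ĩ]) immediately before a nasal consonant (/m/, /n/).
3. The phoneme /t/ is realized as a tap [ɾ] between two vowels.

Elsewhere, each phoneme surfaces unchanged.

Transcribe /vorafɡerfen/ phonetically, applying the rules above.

/v/ (word-initial): no rule targets it → [v].
/o/ (between /v/ and /r/) is in the target of rule 2 but the environment (before a nasal consonant) is not met → [o].
/r/ — between /o/ and /a/, between two vowels — surfaces as [ɾ] (rule 1).
/a/ (between /r/ and /f/): rule 2 targets it, but not before a nasal consonant → unchanged [a].
/f/ (between /a/ and /ɡ/) is unaffected → [f].
/ɡ/ stays [ɡ].
/e/ (between /ɡ/ and /r/): rule 2 targets it, but not before a nasal consonant → unchanged [e].
/r/ (between /e/ and /f/): rule 1 targets it, but not between two vowels → unchanged [r].
/f/ — not in any rule's target class → [f].
/e/ meets the environment for rule 2 (before a nasal consonant) → [ẽ].
/n/ stays [n].

[voɾafɡerfẽn]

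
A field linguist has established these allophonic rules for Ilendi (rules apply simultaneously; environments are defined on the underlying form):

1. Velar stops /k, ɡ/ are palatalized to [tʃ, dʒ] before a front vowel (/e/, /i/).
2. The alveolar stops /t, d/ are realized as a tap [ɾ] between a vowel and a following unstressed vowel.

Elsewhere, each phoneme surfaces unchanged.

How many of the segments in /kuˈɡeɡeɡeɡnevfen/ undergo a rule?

3

Segments that undergo a rule: /ɡ/ → [dʒ] (rule 1); /ɡ/ → [dʒ] (rule 1); /ɡ/ → [dʒ] (rule 1).
All other segments surface unchanged.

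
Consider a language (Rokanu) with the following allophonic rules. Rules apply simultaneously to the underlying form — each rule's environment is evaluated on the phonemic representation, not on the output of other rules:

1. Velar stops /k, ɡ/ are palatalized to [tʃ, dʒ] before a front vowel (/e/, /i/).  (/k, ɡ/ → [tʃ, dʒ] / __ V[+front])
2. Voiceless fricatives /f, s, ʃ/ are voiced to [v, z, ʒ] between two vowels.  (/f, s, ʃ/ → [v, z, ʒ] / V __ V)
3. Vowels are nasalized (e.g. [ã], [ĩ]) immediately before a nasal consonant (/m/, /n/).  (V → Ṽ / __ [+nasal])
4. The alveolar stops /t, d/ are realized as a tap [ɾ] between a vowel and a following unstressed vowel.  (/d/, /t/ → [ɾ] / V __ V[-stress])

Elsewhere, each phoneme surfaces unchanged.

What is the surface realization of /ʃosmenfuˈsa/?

[ʃosmẽnfuˈza]

/ʃ/ — word-initial; rule 2 does not apply here → [ʃ].
/o/ — between /ʃ/ and /s/; rule 3 does not apply here → [o].
/s/ (between /o/ and /m/) fails the environment for rule 2, so it stays [s].
Rule 3 applies to /e/ (between /m/ and /n/: before a nasal consonant) → [ẽ].
/f/ (between /n/ and /u/) is in the target of rule 2 but the environment (between two vowels) is not met → [f].
/u/ (between /f/ and /s/) is in the target of rule 3 but the environment (before a nasal consonant) is not met → [u].
/s/ (between /u/ and /a/): between two vowels, so rule 2 applies → [z].
/a/ (word-final) is in the target of rule 3 but the environment (before a nasal consonant) is not met → [a].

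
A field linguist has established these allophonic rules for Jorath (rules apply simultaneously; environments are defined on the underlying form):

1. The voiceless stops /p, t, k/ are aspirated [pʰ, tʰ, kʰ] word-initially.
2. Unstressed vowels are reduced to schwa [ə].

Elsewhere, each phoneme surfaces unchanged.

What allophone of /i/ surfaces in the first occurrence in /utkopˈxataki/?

/i/ (word-final) occurs in an unstressed syllable → [ə] by rule 2.

[ə]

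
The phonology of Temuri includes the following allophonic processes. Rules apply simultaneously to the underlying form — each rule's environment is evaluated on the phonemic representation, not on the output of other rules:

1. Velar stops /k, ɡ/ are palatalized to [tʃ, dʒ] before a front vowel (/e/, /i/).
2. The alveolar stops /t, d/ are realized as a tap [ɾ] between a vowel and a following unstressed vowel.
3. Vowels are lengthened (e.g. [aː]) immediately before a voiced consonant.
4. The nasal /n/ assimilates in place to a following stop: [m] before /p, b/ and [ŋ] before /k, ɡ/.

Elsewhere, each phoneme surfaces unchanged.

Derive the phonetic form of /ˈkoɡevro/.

/k/ (word-initial): rule 1 targets it, but not before a front vowel → unchanged [k].
/o/ (between /k/ and /ɡ/) occurs before a voiced consonant → [oː] by rule 3.
Rule 1 applies to /ɡ/ (between /o/ and /e/: before a front vowel) → [dʒ].
/e/ meets the environment for rule 3 (before a voiced consonant) → [eː].
/v/ — not in any rule's target class → [v].
/r/ (between /v/ and /o/): no rule targets it → [r].
/o/ (word-final): rule 3 targets it, but not before a voiced consonant → unchanged [o].

[ˈkoːdʒeːvro]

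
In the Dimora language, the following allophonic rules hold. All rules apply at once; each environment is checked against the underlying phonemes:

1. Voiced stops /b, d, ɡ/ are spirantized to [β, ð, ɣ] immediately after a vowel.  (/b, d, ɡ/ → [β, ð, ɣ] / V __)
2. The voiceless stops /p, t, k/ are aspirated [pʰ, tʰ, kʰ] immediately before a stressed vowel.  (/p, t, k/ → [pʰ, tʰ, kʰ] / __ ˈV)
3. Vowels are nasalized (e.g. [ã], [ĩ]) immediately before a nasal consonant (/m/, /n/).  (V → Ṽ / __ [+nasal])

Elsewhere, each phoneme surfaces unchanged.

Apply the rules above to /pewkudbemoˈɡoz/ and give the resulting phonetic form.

/p/ — word-initial; rule 2 does not apply here → [p].
/e/ (between /p/ and /w/) is in the target of rule 3 but the environment (before a nasal consonant) is not met → [e].
/w/ (between /e/ and /k/): no rule targets it → [w].
/k/ (between /w/ and /u/) fails the environment for rule 2, so it stays [k].
/u/ (between /k/ and /d/) is in the target of rule 3 but the environment (before a nasal consonant) is not met → [u].
/d/ (between /u/ and /b/) occurs immediately after a vowel → [ð] by rule 1.
/b/ (between /d/ and /e/) is in the target of rule 1 but the environment (immediately after a vowel) is not met → [b].
/e/ (between /b/ and /m/) occurs before a nasal consonant → [ẽ] by rule 3.
/m/ (between /e/ and /o/): no rule targets it → [m].
/o/ (between /m/ and /ɡ/) fails the environment for rule 3, so it stays [o].
/ɡ/ — between /o/ and /o/, immediately after a vowel — surfaces as [ɣ] (rule 1).
/o/ (between /ɡ/ and /z/) fails the environment for rule 3, so it stays [o].
/z/ stays [z].

[pewkuðbẽmoˈɣoz]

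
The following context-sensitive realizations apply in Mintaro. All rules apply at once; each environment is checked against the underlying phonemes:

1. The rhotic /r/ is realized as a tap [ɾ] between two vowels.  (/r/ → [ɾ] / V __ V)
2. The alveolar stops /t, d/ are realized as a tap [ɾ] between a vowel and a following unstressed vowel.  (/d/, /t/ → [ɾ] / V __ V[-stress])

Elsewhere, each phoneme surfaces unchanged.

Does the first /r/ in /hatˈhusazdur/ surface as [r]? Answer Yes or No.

Yes

/r/ (word-final) is in the target of rule 1 but the environment (between two vowels) is not met → [r].
The actual realization is [r], which matches [r].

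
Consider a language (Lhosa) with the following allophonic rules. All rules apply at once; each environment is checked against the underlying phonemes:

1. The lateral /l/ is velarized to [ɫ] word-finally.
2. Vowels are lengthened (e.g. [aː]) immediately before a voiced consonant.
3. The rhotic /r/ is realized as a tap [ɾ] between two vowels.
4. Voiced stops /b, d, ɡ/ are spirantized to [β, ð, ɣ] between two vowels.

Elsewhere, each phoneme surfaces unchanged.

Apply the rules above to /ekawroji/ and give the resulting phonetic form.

/e/ — word-initial; rule 2 does not apply here → [e].
/k/ (between /e/ and /a/): no rule targets it → [k].
/a/ — between /k/ and /w/, before a voiced consonant — surfaces as [aː] (rule 2).
/w/ stays [w].
/r/ (between /w/ and /o/) fails the environment for rule 3, so it stays [r].
Rule 2 applies to /o/ (between /r/ and /j/: before a voiced consonant) → [oː].
/j/ (between /o/ and /i/): no rule targets it → [j].
/i/ (word-final) is in the target of rule 2 but the environment (before a voiced consonant) is not met → [i].

[ekaːwroːji]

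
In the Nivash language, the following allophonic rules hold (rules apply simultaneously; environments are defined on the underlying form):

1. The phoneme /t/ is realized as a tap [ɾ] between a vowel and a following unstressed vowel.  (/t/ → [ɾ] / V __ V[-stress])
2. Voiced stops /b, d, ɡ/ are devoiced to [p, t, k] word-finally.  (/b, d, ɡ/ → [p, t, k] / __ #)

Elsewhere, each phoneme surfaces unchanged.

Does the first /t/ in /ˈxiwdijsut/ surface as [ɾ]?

No

/t/ — word-final; rule 1 does not apply here → [t].
The actual realization is [t], not [ɾ].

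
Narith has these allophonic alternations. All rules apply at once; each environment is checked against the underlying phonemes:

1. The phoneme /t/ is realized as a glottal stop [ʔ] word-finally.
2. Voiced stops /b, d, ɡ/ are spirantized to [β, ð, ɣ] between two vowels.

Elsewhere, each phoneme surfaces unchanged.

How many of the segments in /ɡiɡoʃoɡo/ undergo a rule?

Segments that undergo a rule: /ɡ/ → [ɣ] (rule 2); /ɡ/ → [ɣ] (rule 2).
All other segments surface unchanged.

2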